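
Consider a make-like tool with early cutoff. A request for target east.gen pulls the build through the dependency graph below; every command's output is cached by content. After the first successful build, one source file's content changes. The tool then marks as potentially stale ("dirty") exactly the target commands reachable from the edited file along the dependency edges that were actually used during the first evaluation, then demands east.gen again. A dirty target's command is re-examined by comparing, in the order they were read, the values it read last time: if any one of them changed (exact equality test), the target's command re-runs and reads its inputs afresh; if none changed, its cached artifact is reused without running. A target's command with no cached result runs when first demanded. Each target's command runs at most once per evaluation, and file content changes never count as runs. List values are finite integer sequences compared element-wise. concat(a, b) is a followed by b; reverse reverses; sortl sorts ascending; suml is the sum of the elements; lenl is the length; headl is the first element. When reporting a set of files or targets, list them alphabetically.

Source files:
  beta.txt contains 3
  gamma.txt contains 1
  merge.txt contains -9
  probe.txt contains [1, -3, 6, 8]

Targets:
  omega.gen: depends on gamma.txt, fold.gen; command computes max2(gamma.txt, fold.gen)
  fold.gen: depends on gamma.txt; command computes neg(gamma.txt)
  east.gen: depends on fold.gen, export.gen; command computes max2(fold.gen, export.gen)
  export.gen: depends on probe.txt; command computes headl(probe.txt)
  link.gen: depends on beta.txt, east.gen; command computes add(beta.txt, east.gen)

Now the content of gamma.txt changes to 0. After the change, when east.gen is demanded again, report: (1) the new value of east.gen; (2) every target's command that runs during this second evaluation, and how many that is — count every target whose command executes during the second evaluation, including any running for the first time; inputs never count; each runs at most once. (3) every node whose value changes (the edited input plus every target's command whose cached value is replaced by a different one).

First demand of the output computes:
  export.gen = headl([1, -3, 6, 8]) = 1
  fold.gen = neg(1) = -1
  east.gen = max2(-1, 1) = 1

After the edit, cleaning proceeds:
  fold.gen: a read changed (gamma.txt 1->0) — executes, giving 0.
  east.gen: a read changed (fold.gen -1->0) — executes, giving 1 — identical to its old value.

Demanding east.gen again yields 1.
2 target commands run: east.gen, fold.gen.
The nodes whose values change: fold.gen, gamma.txt.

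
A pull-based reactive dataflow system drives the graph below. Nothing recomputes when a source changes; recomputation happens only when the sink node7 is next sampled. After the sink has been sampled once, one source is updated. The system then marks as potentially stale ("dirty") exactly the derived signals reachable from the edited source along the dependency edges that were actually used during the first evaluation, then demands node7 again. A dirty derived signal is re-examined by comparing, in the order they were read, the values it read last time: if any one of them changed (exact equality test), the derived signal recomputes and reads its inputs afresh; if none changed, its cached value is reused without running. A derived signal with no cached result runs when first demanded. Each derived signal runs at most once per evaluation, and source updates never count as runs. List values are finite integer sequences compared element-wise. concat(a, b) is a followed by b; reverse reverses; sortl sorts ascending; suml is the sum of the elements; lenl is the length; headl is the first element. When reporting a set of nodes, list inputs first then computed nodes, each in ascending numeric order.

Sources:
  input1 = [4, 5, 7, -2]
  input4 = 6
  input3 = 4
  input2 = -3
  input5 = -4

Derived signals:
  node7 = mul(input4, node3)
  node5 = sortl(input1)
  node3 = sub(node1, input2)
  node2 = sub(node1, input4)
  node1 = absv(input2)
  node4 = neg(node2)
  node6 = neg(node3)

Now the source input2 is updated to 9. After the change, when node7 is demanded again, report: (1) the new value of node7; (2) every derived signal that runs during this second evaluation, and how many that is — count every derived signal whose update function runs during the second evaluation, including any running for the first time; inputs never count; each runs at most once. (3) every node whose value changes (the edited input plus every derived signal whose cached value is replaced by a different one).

New value of node7: 0.
Derived signals that run: node1, node3, node7 — 3 in total.
Values that change: input2, node1, node3, node7.

First evaluation (everything demanded from the output):
  node1 = absv(-3) = 3
  node3 = sub(3, -3) = 6
  node7 = mul(6, 6) = 36

Propagation after the edit:
  node1: runs — input2 -3->9; result 9.
  node3: runs — node1 3->9; input2 -3->9; result 0.
  node7: runs — node3 6->0; result 0.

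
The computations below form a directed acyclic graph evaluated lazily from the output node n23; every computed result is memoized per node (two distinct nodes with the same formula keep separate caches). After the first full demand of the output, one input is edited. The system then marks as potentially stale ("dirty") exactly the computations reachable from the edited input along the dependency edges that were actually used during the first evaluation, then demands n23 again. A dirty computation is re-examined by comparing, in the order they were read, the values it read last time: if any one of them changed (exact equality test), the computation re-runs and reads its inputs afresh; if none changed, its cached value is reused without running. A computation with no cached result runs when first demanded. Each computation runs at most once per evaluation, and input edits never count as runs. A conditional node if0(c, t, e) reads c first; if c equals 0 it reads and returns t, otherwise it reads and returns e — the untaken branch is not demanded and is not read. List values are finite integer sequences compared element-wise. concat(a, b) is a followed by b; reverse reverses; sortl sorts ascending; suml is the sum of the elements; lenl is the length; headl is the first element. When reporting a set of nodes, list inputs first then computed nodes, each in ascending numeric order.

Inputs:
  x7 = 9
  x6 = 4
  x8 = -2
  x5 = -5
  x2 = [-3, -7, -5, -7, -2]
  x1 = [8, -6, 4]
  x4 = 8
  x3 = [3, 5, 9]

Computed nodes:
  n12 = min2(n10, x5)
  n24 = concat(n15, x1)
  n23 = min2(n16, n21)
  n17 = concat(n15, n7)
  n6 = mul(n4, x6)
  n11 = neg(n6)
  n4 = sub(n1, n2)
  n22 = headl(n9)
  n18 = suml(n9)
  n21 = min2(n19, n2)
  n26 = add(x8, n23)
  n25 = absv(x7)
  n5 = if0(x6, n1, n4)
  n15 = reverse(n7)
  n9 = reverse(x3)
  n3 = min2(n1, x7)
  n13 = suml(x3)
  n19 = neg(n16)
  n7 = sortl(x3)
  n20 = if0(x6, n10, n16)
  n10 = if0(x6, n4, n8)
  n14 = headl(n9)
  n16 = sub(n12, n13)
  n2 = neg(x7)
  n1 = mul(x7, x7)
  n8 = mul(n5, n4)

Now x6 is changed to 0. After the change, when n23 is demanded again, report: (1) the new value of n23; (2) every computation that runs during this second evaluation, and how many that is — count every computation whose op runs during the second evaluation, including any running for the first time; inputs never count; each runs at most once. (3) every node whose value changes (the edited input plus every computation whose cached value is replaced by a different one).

First demand of the output computes:
  n1 = mul(9, 9) = 81
  n2 = neg(9) = -9
  n4 = sub(81, -9) = 90
  n5 = if0(x6=4 -> else branch n4) = 90
  n8 = mul(90, 90) = 8100
  n10 = if0(x6=4 -> else branch n8) = 8100
  n12 = min2(8100, -5) = -5
  n13 = suml([3, 5, 9]) = 17
  n16 = sub(-5, 17) = -22
  n19 = neg(-22) = 22
  n21 = min2(22, -9) = -9
  n23 = min2(-22, -9) = -22

After the edit, cleaning proceeds:
  n5: stays stale; no demand reaches it after the flip.
  n8: stays stale; no demand reaches it after the flip.
  n10: a read changed (x6 4->0) — executes, giving 90.
  n12: a read changed (n10 8100->90) — executes, giving -5 — identical to its old value.
  n16: dirty, but its reads are unchanged (n12 unchanged, n13 unchanged); cached -22 stands.
  n19: dirty, but its reads are unchanged (n16 unchanged); cached 22 stands.
  n21: dirty, but its reads are unchanged (n19 unchanged, n2 unchanged); cached -9 stands.
  n23: dirty, but its reads are unchanged (n16 unchanged, n21 unchanged); cached -22 stands.

Note the branch switch — demand abandons n5, n8, which are never re-examined.

Demanding n23 again yields -22.
2 computations run: n10, n12.
The nodes whose values change: x6, n10.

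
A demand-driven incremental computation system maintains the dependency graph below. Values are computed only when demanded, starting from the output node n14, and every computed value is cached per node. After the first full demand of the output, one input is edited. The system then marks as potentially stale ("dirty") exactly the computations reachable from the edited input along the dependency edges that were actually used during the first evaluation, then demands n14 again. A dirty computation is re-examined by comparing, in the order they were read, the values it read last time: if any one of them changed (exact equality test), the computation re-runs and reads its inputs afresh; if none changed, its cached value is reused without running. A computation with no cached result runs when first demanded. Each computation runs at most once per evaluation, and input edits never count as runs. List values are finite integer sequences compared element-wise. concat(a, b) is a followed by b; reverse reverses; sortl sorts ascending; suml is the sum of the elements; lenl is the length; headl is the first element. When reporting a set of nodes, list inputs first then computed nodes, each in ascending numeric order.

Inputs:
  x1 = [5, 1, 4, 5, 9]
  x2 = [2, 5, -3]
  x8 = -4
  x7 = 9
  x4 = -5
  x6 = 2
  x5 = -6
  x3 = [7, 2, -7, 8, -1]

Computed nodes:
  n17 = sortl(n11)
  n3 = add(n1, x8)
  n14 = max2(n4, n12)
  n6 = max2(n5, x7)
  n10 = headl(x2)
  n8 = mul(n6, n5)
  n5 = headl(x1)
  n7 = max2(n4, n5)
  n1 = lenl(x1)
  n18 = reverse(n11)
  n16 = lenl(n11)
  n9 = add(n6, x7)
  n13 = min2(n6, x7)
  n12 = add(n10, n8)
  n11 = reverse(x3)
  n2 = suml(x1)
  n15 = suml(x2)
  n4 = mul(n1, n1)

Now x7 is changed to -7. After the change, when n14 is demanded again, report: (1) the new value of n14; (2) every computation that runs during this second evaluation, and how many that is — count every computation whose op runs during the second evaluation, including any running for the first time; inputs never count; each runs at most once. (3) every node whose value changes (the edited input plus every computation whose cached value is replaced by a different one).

New value of n14: 27.
Computations that run: n6, n8, n12, n14 — 4 in total.
Values that change: x7, n6, n8, n12, n14.

First evaluation (everything demanded from the output):
  n1 = lenl([5, 1, 4, 5, 9]) = 5
  n4 = mul(5, 5) = 25
  n5 = headl([5, 1, 4, 5, 9]) = 5
  n6 = max2(5, 9) = 9
  n8 = mul(9, 5) = 45
  n10 = headl([2, 5, -3]) = 2
  n12 = add(2, 45) = 47
  n14 = max2(25, 47) = 47

Propagation after the edit:
  n6: runs — x7 9->-7; result 5.
  n8: runs — n6 9->5; result 25.
  n12: runs — n8 45->25; result 27.
  n14: runs — n12 47->27; result 27.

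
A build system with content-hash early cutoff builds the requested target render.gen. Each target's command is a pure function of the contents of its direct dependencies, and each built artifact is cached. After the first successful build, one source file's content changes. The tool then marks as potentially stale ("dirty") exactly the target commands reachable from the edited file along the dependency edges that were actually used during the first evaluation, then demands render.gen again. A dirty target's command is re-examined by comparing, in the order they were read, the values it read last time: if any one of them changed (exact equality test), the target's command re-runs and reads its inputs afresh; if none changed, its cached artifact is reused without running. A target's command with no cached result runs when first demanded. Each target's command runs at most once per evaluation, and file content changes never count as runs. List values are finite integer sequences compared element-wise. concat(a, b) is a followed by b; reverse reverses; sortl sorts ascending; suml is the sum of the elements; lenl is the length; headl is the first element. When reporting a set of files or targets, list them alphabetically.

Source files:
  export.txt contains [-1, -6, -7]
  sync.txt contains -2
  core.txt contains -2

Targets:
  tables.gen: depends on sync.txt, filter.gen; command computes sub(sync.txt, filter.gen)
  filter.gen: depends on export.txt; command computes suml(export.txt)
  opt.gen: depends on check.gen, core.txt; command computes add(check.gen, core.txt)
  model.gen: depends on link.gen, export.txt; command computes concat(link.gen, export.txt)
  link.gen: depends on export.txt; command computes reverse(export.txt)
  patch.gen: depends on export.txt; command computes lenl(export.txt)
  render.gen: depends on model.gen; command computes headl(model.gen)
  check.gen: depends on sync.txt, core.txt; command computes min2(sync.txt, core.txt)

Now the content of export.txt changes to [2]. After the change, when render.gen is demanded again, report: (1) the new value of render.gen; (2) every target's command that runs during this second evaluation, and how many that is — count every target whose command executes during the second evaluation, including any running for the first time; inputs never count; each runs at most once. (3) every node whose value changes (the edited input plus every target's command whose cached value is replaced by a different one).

New value of render.gen: 2.
Target commands that run: link.gen, model.gen, render.gen — 3 in total.
Values that change: export.txt, link.gen, model.gen, render.gen.

First evaluation (everything demanded from the output):
  link.gen = reverse([-1, -6, -7]) = [-7, -6, -1]
  model.gen = concat([-7, -6, -1], [-1, -6, -7]) = [-7, -6, -1, -1, -6, -7]
  render.gen = headl([-7, -6, -1, -1, -6, -7]) = -7

Propagation after the edit:
  link.gen: runs — export.txt [-1, -6, -7]->[2]; result [2].
  model.gen: runs — link.gen [-7, -6, -1]->[2]; export.txt [-1, -6, -7]->[2]; result [2, 2].
  render.gen: runs — model.gen [-7, -6, -1, -1, -6, -7]->[2, 2]; result 2.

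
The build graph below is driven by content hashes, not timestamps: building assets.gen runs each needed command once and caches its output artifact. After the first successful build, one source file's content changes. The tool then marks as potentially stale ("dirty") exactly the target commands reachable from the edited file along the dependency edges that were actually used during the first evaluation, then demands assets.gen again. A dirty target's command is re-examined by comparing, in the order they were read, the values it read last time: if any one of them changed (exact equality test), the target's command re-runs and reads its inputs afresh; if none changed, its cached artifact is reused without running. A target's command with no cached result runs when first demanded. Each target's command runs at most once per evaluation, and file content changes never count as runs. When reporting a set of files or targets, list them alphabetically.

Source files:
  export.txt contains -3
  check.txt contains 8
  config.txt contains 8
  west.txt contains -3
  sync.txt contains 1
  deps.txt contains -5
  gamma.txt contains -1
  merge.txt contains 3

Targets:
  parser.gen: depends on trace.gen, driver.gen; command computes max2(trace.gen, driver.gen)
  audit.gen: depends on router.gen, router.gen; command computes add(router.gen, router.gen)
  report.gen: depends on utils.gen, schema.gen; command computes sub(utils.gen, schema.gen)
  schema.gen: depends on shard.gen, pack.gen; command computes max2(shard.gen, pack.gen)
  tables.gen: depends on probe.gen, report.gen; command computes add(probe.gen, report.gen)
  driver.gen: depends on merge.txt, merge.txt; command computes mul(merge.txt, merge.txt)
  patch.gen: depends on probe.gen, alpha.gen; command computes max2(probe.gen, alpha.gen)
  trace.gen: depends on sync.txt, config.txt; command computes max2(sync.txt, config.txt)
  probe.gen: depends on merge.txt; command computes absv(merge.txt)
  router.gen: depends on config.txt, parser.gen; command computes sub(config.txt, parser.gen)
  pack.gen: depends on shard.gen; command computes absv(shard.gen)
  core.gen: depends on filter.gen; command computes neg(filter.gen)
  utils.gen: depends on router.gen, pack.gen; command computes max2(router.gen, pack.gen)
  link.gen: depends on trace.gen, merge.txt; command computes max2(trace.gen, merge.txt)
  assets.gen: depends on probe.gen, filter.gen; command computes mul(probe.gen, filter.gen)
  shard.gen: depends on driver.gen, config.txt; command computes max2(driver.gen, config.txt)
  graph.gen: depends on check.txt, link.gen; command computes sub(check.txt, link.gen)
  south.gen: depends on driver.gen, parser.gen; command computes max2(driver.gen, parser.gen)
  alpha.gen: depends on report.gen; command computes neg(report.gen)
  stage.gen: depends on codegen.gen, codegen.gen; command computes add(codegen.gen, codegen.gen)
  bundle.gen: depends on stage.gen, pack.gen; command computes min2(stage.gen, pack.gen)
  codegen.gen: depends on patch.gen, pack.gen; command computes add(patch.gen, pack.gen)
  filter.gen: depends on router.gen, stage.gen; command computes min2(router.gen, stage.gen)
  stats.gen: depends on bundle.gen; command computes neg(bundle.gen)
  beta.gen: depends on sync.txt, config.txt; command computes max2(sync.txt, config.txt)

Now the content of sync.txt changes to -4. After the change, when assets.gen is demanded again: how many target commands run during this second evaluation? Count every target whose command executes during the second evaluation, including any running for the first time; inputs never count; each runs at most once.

Run set: trace.gen (1 run).
The important point: trace.gen recomputes to an identical value, and the output ends up unchanged.

Initial pass — values computed on the first demand:
  driver.gen = mul(3, 3) = 9
  probe.gen = absv(3) = 3
  shard.gen = max2(9, 8) = 9
  pack.gen = absv(9) = 9
  schema.gen = max2(9, 9) = 9
  trace.gen = max2(1, 8) = 8
  parser.gen = max2(8, 9) = 9
  router.gen = sub(8, 9) = -1
  utils.gen = max2(-1, 9) = 9
  report.gen = sub(9, 9) = 0
  alpha.gen = neg(0) = 0
  patch.gen = max2(3, 0) = 3
  codegen.gen = add(3, 9) = 12
  stage.gen = add(12, 12) = 24
  filter.gen = min2(-1, 24) = -1
  assets.gen = mul(3, -1) = -3

Second demand — change propagation:
  trace.gen: re-runs because sync.txt 1->-4; new result 8 (unchanged).
  parser.gen: re-examined; everything it read last time is the same (trace.gen unchanged, driver.gen unchanged) — cache 9 kept, no run.
  router.gen: re-examined; everything it read last time is the same (config.txt unchanged, parser.gen unchanged) — cache -1 kept, no run.
  utils.gen: re-examined; everything it read last time is the same (router.gen unchanged, pack.gen unchanged) — cache 9 kept, no run.
  report.gen: re-examined; everything it read last time is the same (utils.gen unchanged, schema.gen unchanged) — cache 0 kept, no run.
  alpha.gen: re-examined; everything it read last time is the same (report.gen unchanged) — cache 0 kept, no run.
  patch.gen: re-examined; everything it read last time is the same (probe.gen unchanged, alpha.gen unchanged) — cache 3 kept, no run.
  codegen.gen: re-examined; everything it read last time is the same (patch.gen unchanged, pack.gen unchanged) — cache 12 kept, no run.
  stage.gen: re-examined; everything it read last time is the same (codegen.gen unchanged, codegen.gen unchanged) — cache 24 kept, no run.
  filter.gen: re-examined; everything it read last time is the same (router.gen unchanged, stage.gen unchanged) — cache -1 kept, no run.
  assets.gen: re-examined; everything it read last time is the same (probe.gen unchanged, filter.gen unchanged) — cache -3 kept, no run.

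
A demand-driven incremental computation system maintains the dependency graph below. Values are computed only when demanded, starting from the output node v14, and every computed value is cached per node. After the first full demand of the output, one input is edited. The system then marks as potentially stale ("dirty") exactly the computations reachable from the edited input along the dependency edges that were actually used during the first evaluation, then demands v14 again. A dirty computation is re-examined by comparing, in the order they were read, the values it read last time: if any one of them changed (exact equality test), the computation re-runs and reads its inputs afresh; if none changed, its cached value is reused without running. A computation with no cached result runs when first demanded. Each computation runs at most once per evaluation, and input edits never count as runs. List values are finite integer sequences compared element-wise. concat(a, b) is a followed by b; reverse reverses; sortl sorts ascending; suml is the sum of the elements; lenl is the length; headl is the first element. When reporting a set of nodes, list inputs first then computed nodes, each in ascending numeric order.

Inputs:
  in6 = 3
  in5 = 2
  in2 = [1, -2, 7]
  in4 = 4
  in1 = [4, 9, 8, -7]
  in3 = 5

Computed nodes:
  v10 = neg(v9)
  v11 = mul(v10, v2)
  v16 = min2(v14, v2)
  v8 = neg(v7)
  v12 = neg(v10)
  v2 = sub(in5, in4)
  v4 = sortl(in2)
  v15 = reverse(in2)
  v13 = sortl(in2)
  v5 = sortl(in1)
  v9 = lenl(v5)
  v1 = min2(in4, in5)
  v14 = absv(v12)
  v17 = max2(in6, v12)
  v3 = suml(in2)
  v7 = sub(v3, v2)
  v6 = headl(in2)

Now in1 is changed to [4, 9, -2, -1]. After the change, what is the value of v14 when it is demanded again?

New value of v14: 4.
Key observation: the change is absorbed at v9 — it re-runs but produces the same value, and the output's value is unchanged.

First evaluation (everything demanded from the output):
  v5 = sortl([4, 9, 8, -7]) = [-7, 4, 8, 9]
  v9 = lenl([-7, 4, 8, 9]) = 4
  v10 = neg(4) = -4
  v12 = neg(-4) = 4
  v14 = absv(4) = 4

Propagation after the edit:
  v5: runs — in1 [4, 9, 8, -7]->[4, 9, -2, -1]; result [-2, -1, 4, 9].
  v9: runs — v5 [-7, 4, 8, 9]->[-2, -1, 4, 9]; result 4 (same value as before).
  v10: checked — values it read are unchanged (v9 unchanged); reused cached -4 without running.
  v12: checked — values it read are unchanged (v10 unchanged); reused cached 4 without running.
  v14: checked — values it read are unchanged (v12 unchanged); reused cached 4 without running.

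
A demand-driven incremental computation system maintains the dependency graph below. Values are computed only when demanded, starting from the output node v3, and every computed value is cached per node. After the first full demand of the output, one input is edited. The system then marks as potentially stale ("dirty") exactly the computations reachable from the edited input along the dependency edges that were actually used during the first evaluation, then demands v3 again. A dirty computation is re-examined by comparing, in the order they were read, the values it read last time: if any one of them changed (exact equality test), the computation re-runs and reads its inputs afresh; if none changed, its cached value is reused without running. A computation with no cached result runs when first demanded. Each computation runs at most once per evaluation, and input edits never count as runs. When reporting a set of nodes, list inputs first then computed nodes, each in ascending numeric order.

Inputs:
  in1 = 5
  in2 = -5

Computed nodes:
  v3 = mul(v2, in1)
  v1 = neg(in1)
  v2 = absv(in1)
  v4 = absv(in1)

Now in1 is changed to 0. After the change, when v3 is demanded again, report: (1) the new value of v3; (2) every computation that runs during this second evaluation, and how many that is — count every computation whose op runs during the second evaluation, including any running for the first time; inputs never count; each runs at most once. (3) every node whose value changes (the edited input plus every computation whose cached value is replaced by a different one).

New value of v3: 0.
Computations that run: v2, v3 — 2 in total.
Values that change: in1, v2, v3.

First evaluation (everything demanded from the output):
  v2 = absv(5) = 5
  v3 = mul(5, 5) = 25

Propagation after the edit:
  v2: runs — in1 5->0; result 0.
  v3: runs — v2 5->0; in1 5->0; result 0.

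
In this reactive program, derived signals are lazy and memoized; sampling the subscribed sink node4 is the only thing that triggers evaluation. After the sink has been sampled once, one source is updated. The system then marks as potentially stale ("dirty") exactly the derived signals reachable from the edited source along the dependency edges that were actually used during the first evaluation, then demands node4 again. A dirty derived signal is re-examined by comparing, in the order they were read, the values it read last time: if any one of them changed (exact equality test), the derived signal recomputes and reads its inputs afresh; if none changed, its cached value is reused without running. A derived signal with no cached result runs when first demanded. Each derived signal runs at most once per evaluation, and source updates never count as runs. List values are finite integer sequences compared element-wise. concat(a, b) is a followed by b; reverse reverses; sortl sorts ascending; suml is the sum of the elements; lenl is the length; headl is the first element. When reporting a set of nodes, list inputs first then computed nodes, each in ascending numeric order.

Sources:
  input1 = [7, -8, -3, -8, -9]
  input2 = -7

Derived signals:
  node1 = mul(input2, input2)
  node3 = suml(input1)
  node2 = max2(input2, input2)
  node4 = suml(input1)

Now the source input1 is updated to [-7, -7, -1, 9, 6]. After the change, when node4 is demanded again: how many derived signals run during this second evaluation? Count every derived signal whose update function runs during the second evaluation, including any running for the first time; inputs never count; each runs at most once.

First demand of the output computes:
  node4 = suml([7, -8, -3, -8, -9]) = -21

After the edit, cleaning proceeds:
  node4: a read changed (input1 [7, -8, -3, -8, -9]->[-7, -7, -1, 9, 6]) — executes, giving 0.

1 derived signals run: node4.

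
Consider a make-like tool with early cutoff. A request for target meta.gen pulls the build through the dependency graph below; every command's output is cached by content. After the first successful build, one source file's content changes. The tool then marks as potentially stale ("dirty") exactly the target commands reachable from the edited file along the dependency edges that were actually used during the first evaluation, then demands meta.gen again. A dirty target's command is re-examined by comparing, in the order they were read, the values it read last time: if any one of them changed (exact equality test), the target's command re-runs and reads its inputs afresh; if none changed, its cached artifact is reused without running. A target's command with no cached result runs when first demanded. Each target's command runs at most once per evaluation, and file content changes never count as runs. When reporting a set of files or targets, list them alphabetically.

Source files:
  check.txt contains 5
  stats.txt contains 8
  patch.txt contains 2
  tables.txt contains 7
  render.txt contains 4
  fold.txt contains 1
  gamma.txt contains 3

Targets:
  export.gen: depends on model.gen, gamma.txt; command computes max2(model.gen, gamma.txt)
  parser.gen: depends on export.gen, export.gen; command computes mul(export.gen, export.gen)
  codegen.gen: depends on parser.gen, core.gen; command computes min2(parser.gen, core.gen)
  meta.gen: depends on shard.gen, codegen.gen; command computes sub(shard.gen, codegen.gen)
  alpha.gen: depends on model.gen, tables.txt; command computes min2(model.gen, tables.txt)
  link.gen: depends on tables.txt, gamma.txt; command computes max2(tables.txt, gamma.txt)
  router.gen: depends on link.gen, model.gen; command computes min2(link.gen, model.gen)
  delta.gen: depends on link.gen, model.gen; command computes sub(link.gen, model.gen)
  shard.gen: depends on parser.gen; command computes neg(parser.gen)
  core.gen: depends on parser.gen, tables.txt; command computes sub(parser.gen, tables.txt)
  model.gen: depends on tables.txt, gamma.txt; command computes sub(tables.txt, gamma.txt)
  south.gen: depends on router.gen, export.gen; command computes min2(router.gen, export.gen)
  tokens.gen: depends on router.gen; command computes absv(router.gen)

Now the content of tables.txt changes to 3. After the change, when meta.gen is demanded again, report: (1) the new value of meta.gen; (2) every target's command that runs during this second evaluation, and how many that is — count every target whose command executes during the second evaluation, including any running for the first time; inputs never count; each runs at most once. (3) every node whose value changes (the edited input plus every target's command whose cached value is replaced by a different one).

Demanding meta.gen again yields -15.
7 target commands run: codegen.gen, core.gen, export.gen, meta.gen, model.gen, parser.gen, shard.gen.
The nodes whose values change: codegen.gen, core.gen, export.gen, meta.gen, model.gen, parser.gen, shard.gen, tables.txt.

First demand of the output computes:
  model.gen = sub(7, 3) = 4
  export.gen = max2(4, 3) = 4
  parser.gen = mul(4, 4) = 16
  core.gen = sub(16, 7) = 9
  codegen.gen = min2(16, 9) = 9
  shard.gen = neg(16) = -16
  meta.gen = sub(-16, 9) = -25

After the edit, cleaning proceeds:
  model.gen: a read changed (tables.txt 7->3) — executes, giving 0.
  export.gen: a read changed (model.gen 4->0) — executes, giving 3.
  parser.gen: a read changed (export.gen 4->3; export.gen 4->3) — executes, giving 9.
  core.gen: a read changed (parser.gen 16->9; tables.txt 7->3) — executes, giving 6.
  codegen.gen: a read changed (parser.gen 16->9; core.gen 9->6) — executes, giving 6.
  shard.gen: a read changed (parser.gen 16->9) — executes, giving -9.
  meta.gen: a read changed (shard.gen -16->-9; codegen.gen 9->6) — executes, giving -15.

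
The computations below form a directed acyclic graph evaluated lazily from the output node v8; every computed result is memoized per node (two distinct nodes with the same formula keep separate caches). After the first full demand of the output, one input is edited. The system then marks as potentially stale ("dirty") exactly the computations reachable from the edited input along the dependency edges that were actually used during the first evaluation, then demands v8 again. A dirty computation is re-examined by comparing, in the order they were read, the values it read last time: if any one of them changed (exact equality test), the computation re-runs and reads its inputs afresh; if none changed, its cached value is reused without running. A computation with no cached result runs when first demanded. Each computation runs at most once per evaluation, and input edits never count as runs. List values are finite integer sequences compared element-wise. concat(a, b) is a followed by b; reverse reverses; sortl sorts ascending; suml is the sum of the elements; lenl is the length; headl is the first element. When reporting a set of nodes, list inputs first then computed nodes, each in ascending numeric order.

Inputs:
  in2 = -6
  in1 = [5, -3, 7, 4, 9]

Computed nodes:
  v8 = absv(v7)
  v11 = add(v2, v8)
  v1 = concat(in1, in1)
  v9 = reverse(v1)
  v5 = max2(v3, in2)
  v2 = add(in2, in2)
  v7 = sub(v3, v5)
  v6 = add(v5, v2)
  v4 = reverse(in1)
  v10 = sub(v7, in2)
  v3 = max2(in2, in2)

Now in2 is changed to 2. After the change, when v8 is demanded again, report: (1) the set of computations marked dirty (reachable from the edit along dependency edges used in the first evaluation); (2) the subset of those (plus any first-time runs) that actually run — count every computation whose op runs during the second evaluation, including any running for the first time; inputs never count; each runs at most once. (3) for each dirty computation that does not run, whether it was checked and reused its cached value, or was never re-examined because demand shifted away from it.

First demand of the output computes:
  v3 = max2(-6, -6) = -6
  v5 = max2(-6, -6) = -6
  v7 = sub(-6, -6) = 0
  v8 = absv(0) = 0

After the edit, cleaning proceeds:
  v3: a read changed (in2 -6->2; in2 -6->2) — executes, giving 2.
  v5: a read changed (v3 -6->2; in2 -6->2) — executes, giving 2.
  v7: a read changed (v3 -6->2; v5 -6->2) — executes, giving 0 — identical to its old value.
  v8: dirty, but its reads are unchanged (v7 unchanged); cached 0 stands.

Note the absorption at v7: it re-runs yet its value is the same, leaving the output's value untouched.

The edit dirties: v3, v5, v7, v8.
3 computations run: v3, v5, v7.
Cache hits after checking: v8.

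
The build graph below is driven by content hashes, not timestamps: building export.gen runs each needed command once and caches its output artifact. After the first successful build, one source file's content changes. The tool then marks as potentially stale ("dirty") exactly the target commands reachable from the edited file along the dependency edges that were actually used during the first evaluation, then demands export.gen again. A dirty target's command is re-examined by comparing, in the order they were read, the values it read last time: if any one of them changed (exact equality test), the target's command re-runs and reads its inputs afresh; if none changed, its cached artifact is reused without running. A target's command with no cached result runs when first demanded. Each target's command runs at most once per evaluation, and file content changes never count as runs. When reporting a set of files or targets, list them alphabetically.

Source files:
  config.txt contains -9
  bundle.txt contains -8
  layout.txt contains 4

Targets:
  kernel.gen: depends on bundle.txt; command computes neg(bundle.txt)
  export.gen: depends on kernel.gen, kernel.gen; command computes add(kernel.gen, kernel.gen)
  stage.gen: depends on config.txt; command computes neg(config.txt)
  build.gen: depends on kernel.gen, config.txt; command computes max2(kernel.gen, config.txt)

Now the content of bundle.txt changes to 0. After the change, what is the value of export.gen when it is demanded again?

Initial pass — values computed on the first demand:
  kernel.gen = neg(-8) = 8
  export.gen = add(8, 8) = 16

Second demand — change propagation:
  kernel.gen: re-runs because bundle.txt -8->0; new result 0.
  export.gen: re-runs because kernel.gen 8->0; kernel.gen 8->0; new result 0.

export.gen now evaluates to 0.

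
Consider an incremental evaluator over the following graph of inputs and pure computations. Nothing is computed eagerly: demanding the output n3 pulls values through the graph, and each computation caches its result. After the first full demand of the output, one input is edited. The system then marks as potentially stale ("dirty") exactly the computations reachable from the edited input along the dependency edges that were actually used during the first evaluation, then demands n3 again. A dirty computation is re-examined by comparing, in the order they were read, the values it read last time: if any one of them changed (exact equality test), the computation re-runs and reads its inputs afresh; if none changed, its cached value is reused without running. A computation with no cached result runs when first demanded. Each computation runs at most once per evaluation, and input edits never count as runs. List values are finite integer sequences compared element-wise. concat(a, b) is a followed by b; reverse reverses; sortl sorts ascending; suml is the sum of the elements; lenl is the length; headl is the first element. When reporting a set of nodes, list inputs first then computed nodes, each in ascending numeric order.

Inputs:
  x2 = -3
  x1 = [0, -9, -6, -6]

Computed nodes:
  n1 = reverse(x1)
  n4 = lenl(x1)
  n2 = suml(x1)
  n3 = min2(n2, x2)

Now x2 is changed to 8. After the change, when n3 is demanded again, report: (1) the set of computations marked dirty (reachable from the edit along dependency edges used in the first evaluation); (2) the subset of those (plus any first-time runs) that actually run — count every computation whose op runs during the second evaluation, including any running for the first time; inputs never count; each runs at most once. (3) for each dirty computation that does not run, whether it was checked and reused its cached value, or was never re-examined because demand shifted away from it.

Dirty set: n3.
Run set: n3 (1 run).
All dirty computations ended up running.

Initial pass — values computed on the first demand:
  n2 = suml([0, -9, -6, -6]) = -21
  n3 = min2(-21, -3) = -21

Second demand — change propagation:
  n3: re-runs because x2 -3->8; new result -21 (unchanged).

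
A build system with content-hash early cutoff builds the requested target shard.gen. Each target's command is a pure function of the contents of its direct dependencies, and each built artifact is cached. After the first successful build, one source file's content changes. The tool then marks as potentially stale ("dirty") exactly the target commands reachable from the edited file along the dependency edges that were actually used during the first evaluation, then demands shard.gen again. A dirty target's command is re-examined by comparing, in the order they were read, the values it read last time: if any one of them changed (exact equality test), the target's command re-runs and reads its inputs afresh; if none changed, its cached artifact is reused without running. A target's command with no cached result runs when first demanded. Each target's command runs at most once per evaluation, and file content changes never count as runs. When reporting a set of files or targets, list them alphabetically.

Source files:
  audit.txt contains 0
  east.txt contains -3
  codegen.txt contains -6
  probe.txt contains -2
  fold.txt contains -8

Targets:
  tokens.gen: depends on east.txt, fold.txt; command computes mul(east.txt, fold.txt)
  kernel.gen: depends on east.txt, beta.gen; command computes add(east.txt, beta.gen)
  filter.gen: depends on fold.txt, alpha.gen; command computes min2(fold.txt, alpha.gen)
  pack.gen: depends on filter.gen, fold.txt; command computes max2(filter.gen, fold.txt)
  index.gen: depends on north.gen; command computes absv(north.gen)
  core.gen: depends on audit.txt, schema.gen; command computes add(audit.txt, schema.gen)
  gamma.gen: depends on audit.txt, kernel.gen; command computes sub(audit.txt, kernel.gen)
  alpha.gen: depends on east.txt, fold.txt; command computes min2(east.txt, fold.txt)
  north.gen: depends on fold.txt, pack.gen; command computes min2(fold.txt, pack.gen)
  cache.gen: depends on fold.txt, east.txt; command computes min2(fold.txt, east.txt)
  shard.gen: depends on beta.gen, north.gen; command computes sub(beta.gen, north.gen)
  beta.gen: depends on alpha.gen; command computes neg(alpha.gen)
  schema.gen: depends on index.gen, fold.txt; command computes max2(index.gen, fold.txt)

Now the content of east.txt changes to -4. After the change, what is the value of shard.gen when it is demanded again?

New value of shard.gen: 16.
Key observation: the change is absorbed at alpha.gen — it re-runs but produces the same value, and the output's value is unchanged.

First evaluation (everything demanded from the output):
  alpha.gen = min2(-3, -8) = -8
  beta.gen = neg(-8) = 8
  filter.gen = min2(-8, -8) = -8
  pack.gen = max2(-8, -8) = -8
  north.gen = min2(-8, -8) = -8
  shard.gen = sub(8, -8) = 16

Propagation after the edit:
  alpha.gen: runs — east.txt -3->-4; result -8 (same value as before).
  beta.gen: checked — values it read are unchanged (alpha.gen unchanged); reused cached 8 without running.
  filter.gen: checked — values it read are unchanged (fold.txt unchanged, alpha.gen unchanged); reused cached -8 without running.
  pack.gen: checked — values it read are unchanged (filter.gen unchanged, fold.txt unchanged); reused cached -8 without running.
  north.gen: checked — values it read are unchanged (fold.txt unchanged, pack.gen unchanged); reused cached -8 without running.
  shard.gen: checked — values it read are unchanged (beta.gen unchanged, north.gen unchanged); reused cached 16 without running.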